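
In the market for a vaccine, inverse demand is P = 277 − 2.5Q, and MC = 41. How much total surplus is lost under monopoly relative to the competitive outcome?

DWL = 2784.8

Under competition P = MC = 41, so Q = (277 − 41)/2.5 = 94.4.
A monopolist chooses Q where MR = MC. MR = 277 − 5Q; setting this equal to 41 gives Q = 47.2 and P = 159.
DWL is the triangle between Q = 47.2 and Q = 94.4: ½·(94.4 − 47.2)·(159 − 41) = 2784.8.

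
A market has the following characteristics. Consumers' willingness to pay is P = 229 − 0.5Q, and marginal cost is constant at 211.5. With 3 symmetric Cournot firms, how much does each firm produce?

q_i = 8.75

With 3 symmetric Cournot firms, each firm's FOC gives 229 − 2q = 211.5, so q = 8.75, Q = 3·8.75 = 26.25, and P = 215.875.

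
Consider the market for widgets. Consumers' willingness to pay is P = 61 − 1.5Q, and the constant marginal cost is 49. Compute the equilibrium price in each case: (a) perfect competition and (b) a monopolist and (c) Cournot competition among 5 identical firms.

Competitive firms price at marginal cost: P = 49, giving Q = 8.
The monopolist equates marginal revenue to marginal cost: 61 − 3Q = 49, so Q = 4. From demand, P = 55.
In a 5-firm Cournot equilibrium, symmetry and the first-order condition give q = (61 − 49)/(9) = 4/3. So Q = 20/3 and P = 51.

Competition: P = 49; Monopoly: P = 55; Cournot: P = 51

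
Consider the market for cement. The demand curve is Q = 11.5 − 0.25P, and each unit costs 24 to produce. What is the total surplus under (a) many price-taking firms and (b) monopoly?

Inverting demand: P = 46 − 4Q.
Perfect competition: P = MC = 24, so 46 − 4Q = 24 and Q = 5.5.
CS = ½·(46 − 24)·5.5 = 60.5; PS = (24 − 24)·5.5 = 0; TS = 60.5.
Monopoly sets MR = MC: 46 − 8Q = 24 ⇒ Q = 2.75, P = 46 − 4·2.75 = 35.
CS = ½·(46 − 35)·2.75 = 15.125; PS = (35 − 24)·2.75 = 30.25; TS = 45.375.

Competition: TS = 60.5; Monopoly: TS = 45.375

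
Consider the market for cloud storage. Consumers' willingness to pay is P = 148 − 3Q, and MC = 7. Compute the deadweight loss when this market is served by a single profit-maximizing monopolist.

DWL = 828.375

Under competition P = MC = 7, so Q = (148 − 7)/3 = 47.
A monopolist chooses Q where MR = MC. MR = 148 − 6Q; setting this equal to 7 gives Q = 23.5 and P = 77.5.
DWL is the triangle between Q = 23.5 and Q = 47: ½·(47 − 23.5)·(77.5 − 7) = 828.375.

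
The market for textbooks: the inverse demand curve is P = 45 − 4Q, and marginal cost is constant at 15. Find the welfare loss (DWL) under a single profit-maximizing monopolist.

DWL = 28.125

Perfect competition: P = MC = 15, so 45 − 4Q = 15 and Q = 7.5.
The monopolist equates marginal revenue to marginal cost: 45 − 8Q = 15, so Q = 3.75. From demand, P = 30.
DWL is the triangle between Q = 3.75 and Q = 7.5: ½·(7.5 − 3.75)·(30 − 15) = 28.125.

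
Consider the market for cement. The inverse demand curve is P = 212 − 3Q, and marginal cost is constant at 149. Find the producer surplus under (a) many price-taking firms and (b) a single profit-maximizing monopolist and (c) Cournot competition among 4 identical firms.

Perfect competition: P = MC = 149, so 212 − 3Q = 149 and Q = 21.
PS = (149 − 149)·21 = 0.
Monopoly sets MR = MC: 212 − 6Q = 149 ⇒ Q = 10.5, P = 212 − 3·10.5 = 180.5.
PS = (180.5 − 149)·10.5 = 330.75.
Cournot with 4 identical firms: the symmetric best-response condition is 212 − 15q = 149. Each firm produces q = 4.2, total output Q = 16.8, price P = 161.6.
PS = (161.6 − 149)·16.8 = 211.68.

Competition: PS = 0; Monopoly: PS = 330.75; Cournot: PS = 211.68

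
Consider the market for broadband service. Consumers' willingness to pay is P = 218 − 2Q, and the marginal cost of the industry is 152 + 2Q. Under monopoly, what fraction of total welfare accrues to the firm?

PS/TS = 0.75

The monopolist equates marginal revenue to marginal cost: 218 − 4Q = 152 + 2Q, so Q = 11. From demand, P = 196.
CS = ½·(218 − 196)·11 = 121.
PS = P·Q − VC(Q) = 196·11 − (152·11 + ½·2·11²) = 363.
Share captured = PS/TS = 363/484 = 0.75.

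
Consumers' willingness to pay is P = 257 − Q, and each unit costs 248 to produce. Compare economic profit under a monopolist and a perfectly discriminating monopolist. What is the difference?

The monopolist equates marginal revenue to marginal cost: 257 − 2Q = 248, so Q = 4.5. From demand, P = 252.5.
Profit = (252.5 − 248)·4.5 = 20.25.
With perfect price discrimination, output is the efficient level Q = 9 (where demand meets MC), but every buyer pays their willingness to pay: CS = 0 and PS = total surplus.
PS equals the full surplus area, 40.5. Profit = 40.5 = 40.5.
Change in economic profit: 40.5 − 20.25 = 20.25.

π rises by 20.25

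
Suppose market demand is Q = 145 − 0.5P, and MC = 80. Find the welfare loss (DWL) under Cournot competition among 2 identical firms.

DWL = 1225

Inverting demand: P = 290 − 2Q.
Under competition P = MC = 80, so Q = (290 − 80)/2 = 105.
With 2 symmetric Cournot firms, each firm's FOC gives 290 − 6q = 80, so q = 35, Q = 2·35 = 70, and P = 150.
DWL is the triangle between Q = 70 and Q = 105: ½·(105 − 70)·(150 − 80) = 1225.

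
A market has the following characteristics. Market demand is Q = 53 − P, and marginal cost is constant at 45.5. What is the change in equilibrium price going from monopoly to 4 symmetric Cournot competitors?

Equilibrium price falls by 2.25

Inverting demand: P = 53 − Q.
A monopolist chooses Q where MR = MC. MR = 53 − 2Q; setting this equal to 45.5 gives Q = 3.75 and P = 49.25.
With 4 symmetric Cournot firms, each firm's FOC gives 53 − 5q = 45.5, so q = 1.5, Q = 4·1.5 = 6, and P = 47.
Change in equilibrium price: 47 − 49.25 = −2.25.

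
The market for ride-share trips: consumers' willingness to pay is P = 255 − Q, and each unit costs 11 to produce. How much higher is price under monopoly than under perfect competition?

Under competition P = MC = 11, so Q = (255 − 11)/1 = 244.
A monopolist chooses Q where MR = MC. MR = 255 − 2Q; setting this equal to 11 gives Q = 122 and P = 133.
Change in price: 133 − 11 = 122.

Price rises by 122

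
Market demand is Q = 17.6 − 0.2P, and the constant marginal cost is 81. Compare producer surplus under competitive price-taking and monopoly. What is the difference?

Inverting demand: P = 88 − 5Q.
Perfect competition: P = MC = 81, so 88 − 5Q = 81 and Q = 1.4.
PS = (81 − 81)·1.4 = 0.
Monopoly sets MR = MC: 88 − 10Q = 81 ⇒ Q = 0.7, P = 88 − 5·0.7 = 84.5.
PS = (84.5 − 81)·0.7 = 2.45.
Change in producer surplus: 2.45 − 0 = 2.45.

PS rises by 2.45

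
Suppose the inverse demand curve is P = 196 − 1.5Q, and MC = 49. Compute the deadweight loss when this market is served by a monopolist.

Competitive firms price at marginal cost: P = 49, giving Q = 98.
Monopoly sets MR = MC: 196 − 3Q = 49 ⇒ Q = 49, P = 196 − 1.5·49 = 122.5.
DWL is the triangle between Q = 49 and Q = 98: ½·(98 − 49)·(122.5 − 49) = 1800.75.

DWL = 1800.75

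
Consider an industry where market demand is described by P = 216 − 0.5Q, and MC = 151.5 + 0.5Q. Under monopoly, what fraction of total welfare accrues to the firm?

PS/TS = 0.75

The monopolist equates marginal revenue to marginal cost: 216 − Q = 151.5 + 0.5Q, so Q = 43. From demand, P = 194.5.
CS = ½·(216 − 194.5)·43 = 462.25.
PS = P·Q − VC(Q) = 194.5·43 − (151.5·43 + ½·0.5·43²) = 1386.75.
Share captured = PS/TS = 1386.75/1849 = 0.75.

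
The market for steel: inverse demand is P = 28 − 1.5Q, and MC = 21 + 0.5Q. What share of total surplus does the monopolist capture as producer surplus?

The monopolist equates marginal revenue to marginal cost: 28 − 3Q = 21 + 0.5Q, so Q = 2. From demand, P = 25.
CS = ½·(28 − 25)·2 = 3.
PS = P·Q − VC(Q) = 25·2 − (21·2 + ½·0.5·2²) = 7.
Share captured = PS/TS = 7/10 = 0.7.

PS/TS = 0.7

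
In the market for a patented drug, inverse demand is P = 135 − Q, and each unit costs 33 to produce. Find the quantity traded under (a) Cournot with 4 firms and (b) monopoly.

Cournot: Q = 81.6; Monopoly: Q = 51

With 4 symmetric Cournot firms, each firm's FOC gives 135 − 5q = 33, so q = 20.4, Q = 4·20.4 = 81.6, and P = 53.4.
A monopolist chooses Q where MR = MC. MR = 135 − 2Q; setting this equal to 33 gives Q = 51 and P = 84.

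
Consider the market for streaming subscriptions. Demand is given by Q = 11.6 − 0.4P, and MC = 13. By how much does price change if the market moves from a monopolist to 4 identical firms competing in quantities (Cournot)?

Inverting demand: P = 29 − 2.5Q.
The monopolist equates marginal revenue to marginal cost: 29 − 5Q = 13, so Q = 3.2. From demand, P = 21.
Cournot with 4 identical firms: the symmetric best-response condition is 29 − 12.5q = 13. Each firm produces q = 1.28, total output Q = 5.12, price P = 16.2.
Change in price: 16.2 − 21 = −4.8.

Price falls by 4.8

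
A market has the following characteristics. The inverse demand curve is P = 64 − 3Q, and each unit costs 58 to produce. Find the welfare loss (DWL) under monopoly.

DWL = 1.5

Competitive firms price at marginal cost: P = 58, giving Q = 2.
A monopolist chooses Q where MR = MC. MR = 64 − 6Q; setting this equal to 58 gives Q = 1 and P = 61.
DWL is the triangle between Q = 1 and Q = 2: ½·(2 − 1)·(61 − 58) = 1.5.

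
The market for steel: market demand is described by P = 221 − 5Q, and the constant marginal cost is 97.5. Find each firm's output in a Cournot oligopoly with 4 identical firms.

q_i = 4.94

With 4 symmetric Cournot firms, each firm's FOC gives 221 − 25q = 97.5, so q = 4.94, Q = 4·4.94 = 19.76, and P = 122.2.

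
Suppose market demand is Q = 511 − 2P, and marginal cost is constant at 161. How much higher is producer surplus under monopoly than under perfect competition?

PS rises by 4465.125

Inverting demand: P = 255.5 − 0.5Q.
Perfect competition: P = MC = 161, so 255.5 − 0.5Q = 161 and Q = 189.
PS = (161 − 161)·189 = 0.
A monopolist chooses Q where MR = MC. MR = 255.5 − Q; setting this equal to 161 gives Q = 94.5 and P = 208.25.
PS = (208.25 − 161)·94.5 = 4465.125.
Change in producer surplus: 4465.125 − 0 = 4465.125.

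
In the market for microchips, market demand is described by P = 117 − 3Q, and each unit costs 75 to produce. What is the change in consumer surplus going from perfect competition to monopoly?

Under competition P = MC = 75, so Q = (117 − 75)/3 = 14.
CS = ½·(117 − 75)·14 = 294.
The monopolist equates marginal revenue to marginal cost: 117 − 6Q = 75, so Q = 7. From demand, P = 96.
CS = ½·(117 − 96)·7 = 73.5.
Change in consumer surplus: 73.5 − 294 = −220.5.

Consumer surplus falls by 220.5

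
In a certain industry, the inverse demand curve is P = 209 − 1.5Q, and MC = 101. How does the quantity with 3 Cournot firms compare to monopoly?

Cournot: Q = 54; Monopoly: Q = 36

With 3 symmetric Cournot firms, each firm's FOC gives 209 − 6q = 101, so q = 18, Q = 3·18 = 54, and P = 128.
A monopolist chooses Q where MR = MC. MR = 209 − 3Q; setting this equal to 101 gives Q = 36 and P = 155.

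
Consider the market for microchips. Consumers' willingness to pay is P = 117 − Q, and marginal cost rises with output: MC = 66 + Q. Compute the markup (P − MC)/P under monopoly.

Lerner index = 0.17

Monopoly sets MR = MC: 117 − 2Q = 66 + Q ⇒ Q = 17, P = 117 − 17 = 100.
Lerner index = (P − MC)/P = (100 − 83)/100 = 0.17.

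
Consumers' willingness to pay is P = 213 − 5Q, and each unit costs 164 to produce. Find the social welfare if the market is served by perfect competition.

Competitive firms price at marginal cost: P = 164, giving Q = 9.8.
CS = ½·(213 − 164)·9.8 = 240.1; PS = (164 − 164)·9.8 = 0; TS = 240.1.

TS = 240.1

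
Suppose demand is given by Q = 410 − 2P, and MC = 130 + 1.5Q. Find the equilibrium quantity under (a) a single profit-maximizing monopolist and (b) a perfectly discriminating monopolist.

Inverting demand: P = 205 − 0.5Q.
A monopolist chooses Q where MR = MC. MR = 205 − Q; setting this equal to 130 + 1.5Q gives Q = 30 and P = 190.
With perfect price discrimination, output is the efficient level Q = 37.5 (where demand meets MC), but every buyer pays their willingness to pay: CS = 0 and PS = total surplus.

Monopoly: Q = 30; Perfect PD: Q = 37.5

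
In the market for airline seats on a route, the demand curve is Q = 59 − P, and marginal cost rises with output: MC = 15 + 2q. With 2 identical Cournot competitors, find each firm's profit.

Inverting demand: P = 59 − Q.
Cournot with 2 identical firms: the symmetric best-response condition is 59 − 3q = 15 + 2q. Each firm produces q = 8.8, total output Q = 17.6, price P = 41.4.
Each firm's profit = 41.4·8.8 − (15·8.8 + ½·2·8.8²) = 154.88.

π_i = 154.88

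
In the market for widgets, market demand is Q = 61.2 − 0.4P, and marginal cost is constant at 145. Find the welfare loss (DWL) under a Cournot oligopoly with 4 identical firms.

Inverting demand: P = 153 − 2.5Q.
Under competition P = MC = 145, so Q = (153 − 145)/2.5 = 3.2.
With 4 symmetric Cournot firms, each firm's FOC gives 153 − 12.5q = 145, so q = 0.64, Q = 4·0.64 = 2.56, and P = 146.6.
DWL is the triangle between Q = 2.56 and Q = 3.2: ½·(3.2 − 2.56)·(146.6 − 145) = 0.512.

DWL = 0.512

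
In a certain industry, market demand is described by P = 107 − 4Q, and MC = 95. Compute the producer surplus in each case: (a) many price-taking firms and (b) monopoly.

Competition: PS = 0; Monopoly: PS = 9

Perfect competition: P = MC = 95, so 107 − 4Q = 95 and Q = 3.
PS = (95 − 95)·3 = 0.
The monopolist equates marginal revenue to marginal cost: 107 − 8Q = 95, so Q = 1.5. From demand, P = 101.
PS = (101 − 95)·1.5 = 9.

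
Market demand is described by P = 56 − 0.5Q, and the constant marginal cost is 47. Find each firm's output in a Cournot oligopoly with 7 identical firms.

In a 7-firm Cournot equilibrium, symmetry and the first-order condition give q = (56 − 47)/(4) = 2.25. So Q = 15.75 and P = 48.125.

q_i = 2.25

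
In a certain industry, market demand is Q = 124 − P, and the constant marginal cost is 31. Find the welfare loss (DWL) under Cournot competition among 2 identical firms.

Inverting demand: P = 124 − Q.
Perfect competition: P = MC = 31, so 124 − Q = 31 and Q = 93.
Cournot with 2 identical firms: the symmetric best-response condition is 124 − 3q = 31. Each firm produces q = 31, total output Q = 62, price P = 62.
DWL is the triangle between Q = 62 and Q = 93: ½·(93 − 62)·(62 − 31) = 480.5.

DWL = 480.5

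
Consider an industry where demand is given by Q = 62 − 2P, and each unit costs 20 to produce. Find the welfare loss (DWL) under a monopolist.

DWL = 30.25

Inverting demand: P = 31 − 0.5Q.
Perfect competition: P = MC = 20, so 31 − 0.5Q = 20 and Q = 22.
The monopolist equates marginal revenue to marginal cost: 31 − Q = 20, so Q = 11. From demand, P = 25.5.
DWL is the triangle between Q = 11 and Q = 22: ½·(22 − 11)·(25.5 − 20) = 30.25.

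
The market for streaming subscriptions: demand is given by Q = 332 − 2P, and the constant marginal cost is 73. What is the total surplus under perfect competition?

TS = 8649

Inverting demand: P = 166 − 0.5Q.
Under competition P = MC = 73, so Q = (166 − 73)/0.5 = 186.
CS = ½·(166 − 73)·186 = 8649; PS = (73 − 73)·186 = 0; TS = 8649.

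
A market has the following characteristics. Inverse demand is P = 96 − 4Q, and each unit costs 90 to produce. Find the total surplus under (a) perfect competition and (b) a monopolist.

Competition: TS = 4.5; Monopoly: TS = 3.375

Under competition P = MC = 90, so Q = (96 − 90)/4 = 1.5.
CS = ½·(96 − 90)·1.5 = 4.5; PS = (90 − 90)·1.5 = 0; TS = 4.5.
The monopolist equates marginal revenue to marginal cost: 96 − 8Q = 90, so Q = 0.75. From demand, P = 93.
CS = ½·(96 − 93)·0.75 = 1.125; PS = (93 − 90)·0.75 = 2.25; TS = 3.375.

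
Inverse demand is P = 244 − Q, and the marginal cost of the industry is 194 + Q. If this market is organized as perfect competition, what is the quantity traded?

Competitive equilibrium sets price equal to marginal cost: 244 − Q = 194 + Q, so Q = 25 and P = 219.

Q = 25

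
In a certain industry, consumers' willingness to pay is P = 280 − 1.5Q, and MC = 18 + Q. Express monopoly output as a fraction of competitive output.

Q_m/Q_c = 0.625

Monopoly sets MR = MC: 280 − 3Q = 18 + Q ⇒ Q = 65.5, P = 280 − 1.5·65.5 = 181.75.
Under competition P = MC: 280 − 1.5Q = 18 + Q ⇒ Q = 104.8, P = 122.8.
Ratio Q_m/Q_c = 65.5/104.8 = 0.625.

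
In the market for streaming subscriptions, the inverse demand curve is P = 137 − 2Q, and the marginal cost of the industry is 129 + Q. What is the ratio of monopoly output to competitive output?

Monopoly sets MR = MC: 137 − 4Q = 129 + Q ⇒ Q = 1.6, P = 137 − 2·1.6 = 133.8.
Under competition P = MC: 137 − 2Q = 129 + Q ⇒ Q = 8/3, P = 395/3.
Ratio Q_m/Q_c = 1.6/(8/3) = 0.6.

Q_m/Q_c = 0.6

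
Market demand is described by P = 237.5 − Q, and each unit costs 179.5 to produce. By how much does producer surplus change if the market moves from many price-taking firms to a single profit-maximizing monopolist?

Perfect competition: P = MC = 179.5, so 237.5 − Q = 179.5 and Q = 58.
PS = (179.5 − 179.5)·58 = 0.
The monopolist equates marginal revenue to marginal cost: 237.5 − 2Q = 179.5, so Q = 29. From demand, P = 208.5.
PS = (208.5 − 179.5)·29 = 841.
Change in producer surplus: 841 − 0 = 841.

Producer surplus rises by 841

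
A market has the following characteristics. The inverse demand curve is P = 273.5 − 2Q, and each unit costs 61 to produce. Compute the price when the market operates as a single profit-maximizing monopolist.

P = 167.25

The monopolist equates marginal revenue to marginal cost: 273.5 − 4Q = 61, so Q = 53.125. From demand, P = 167.25.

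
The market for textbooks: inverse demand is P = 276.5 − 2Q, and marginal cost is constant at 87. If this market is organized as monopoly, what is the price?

A monopolist chooses Q where MR = MC. MR = 276.5 − 4Q; setting this equal to 87 gives Q = 47.375 and P = 181.75.

P = 181.75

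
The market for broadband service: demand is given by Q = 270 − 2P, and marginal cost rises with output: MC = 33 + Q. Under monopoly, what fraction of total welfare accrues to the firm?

PS/TS = 0.8

Inverting demand: P = 135 − 0.5Q.
Monopoly sets MR = MC: 135 − Q = 33 + Q ⇒ Q = 51, P = 135 − 0.5·51 = 109.5.
CS = ½·(135 − 109.5)·51 = 650.25.
PS = P·Q − VC(Q) = 109.5·51 − (33·51 + ½·1·51²) = 2601.
Share captured = PS/TS = 2601/3251.25 = 0.8.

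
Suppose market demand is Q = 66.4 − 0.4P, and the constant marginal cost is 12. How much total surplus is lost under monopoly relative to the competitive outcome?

Inverting demand: P = 166 − 2.5Q.
Perfect competition: P = MC = 12, so 166 − 2.5Q = 12 and Q = 61.6.
A monopolist chooses Q where MR = MC. MR = 166 − 5Q; setting this equal to 12 gives Q = 30.8 and P = 89.
DWL is the triangle between Q = 30.8 and Q = 61.6: ½·(61.6 − 30.8)·(89 − 12) = 1185.8.

DWL = 1185.8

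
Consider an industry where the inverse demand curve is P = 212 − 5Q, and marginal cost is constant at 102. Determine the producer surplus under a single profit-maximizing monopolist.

PS = 605

Monopoly sets MR = MC: 212 − 10Q = 102 ⇒ Q = 11, P = 212 − 5·11 = 157.
PS = (157 − 102)·11 = 605.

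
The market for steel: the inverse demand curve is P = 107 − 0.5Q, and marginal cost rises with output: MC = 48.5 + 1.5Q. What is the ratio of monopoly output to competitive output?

Monopoly sets MR = MC: 107 − Q = 48.5 + 1.5Q ⇒ Q = 23.4, P = 107 − 0.5·23.4 = 95.3.
Under competition P = MC: 107 − 0.5Q = 48.5 + 1.5Q ⇒ Q = 29.25, P = 92.375.
Ratio Q_m/Q_c = 23.4/29.25 = 0.8.

Q_m/Q_c = 0.8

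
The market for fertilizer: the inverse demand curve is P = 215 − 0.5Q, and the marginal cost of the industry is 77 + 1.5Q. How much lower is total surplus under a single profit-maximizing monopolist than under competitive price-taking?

Total surplus falls by 190.44

Competitive equilibrium sets price equal to marginal cost: 215 − 0.5Q = 77 + 1.5Q, so Q = 69 and P = 180.5.
CS = ½·(215 − 180.5)·69 = 1190.25; PS = (180.5·69 − 77·69 − ½·1.5·69²) = 3570.75; TS = 4761.
Monopoly sets MR = MC: 215 − Q = 77 + 1.5Q ⇒ Q = 55.2, P = 215 − 0.5·55.2 = 187.4.
CS = ½·(215 − 187.4)·55.2 = 761.76; PS = (187.4·55.2 − 77·55.2 − ½·1.5·55.2²) = 3808.8; TS = 4570.56.
Change in total surplus: 4570.56 − 4761 = −190.44.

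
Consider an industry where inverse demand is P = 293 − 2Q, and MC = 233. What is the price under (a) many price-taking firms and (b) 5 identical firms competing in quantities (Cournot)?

Under competition P = MC = 233, so Q = (293 − 233)/2 = 30.
In a 5-firm Cournot equilibrium, symmetry and the first-order condition give q = (293 − 233)/(12) = 5. So Q = 25 and P = 243.

Competition: P = 233; Cournot: P = 243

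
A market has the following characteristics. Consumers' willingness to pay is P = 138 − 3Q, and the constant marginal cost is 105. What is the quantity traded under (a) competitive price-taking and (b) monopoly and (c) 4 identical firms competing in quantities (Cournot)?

Under competition P = MC = 105, so Q = (138 − 105)/3 = 11.
The monopolist equates marginal revenue to marginal cost: 138 − 6Q = 105, so Q = 5.5. From demand, P = 121.5.
Cournot with 4 identical firms: the symmetric best-response condition is 138 − 15q = 105. Each firm produces q = 2.2, total output Q = 8.8, price P = 111.6.

Competition: Q = 11; Monopoly: Q = 5.5; Cournot: Q = 8.8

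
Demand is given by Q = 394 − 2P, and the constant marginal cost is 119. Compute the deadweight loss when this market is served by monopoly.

DWL = 1521

Inverting demand: P = 197 − 0.5Q.
Competitive firms price at marginal cost: P = 119, giving Q = 156.
Monopoly sets MR = MC: 197 − Q = 119 ⇒ Q = 78, P = 197 − 0.5·78 = 158.
DWL is the triangle between Q = 78 and Q = 156: ½·(156 − 78)·(158 − 119) = 1521.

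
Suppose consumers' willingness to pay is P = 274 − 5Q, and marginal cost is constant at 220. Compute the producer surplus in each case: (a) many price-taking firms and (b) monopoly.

Competitive firms price at marginal cost: P = 220, giving Q = 10.8.
PS = (220 − 220)·10.8 = 0.
Monopoly sets MR = MC: 274 − 10Q = 220 ⇒ Q = 5.4, P = 274 − 5·5.4 = 247.
PS = (247 − 220)·5.4 = 145.8.

Competition: PS = 0; Monopoly: PS = 145.8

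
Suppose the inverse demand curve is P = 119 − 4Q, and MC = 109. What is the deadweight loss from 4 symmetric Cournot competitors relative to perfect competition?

DWL = 0.5

Perfect competition: P = MC = 109, so 119 − 4Q = 109 and Q = 2.5.
Cournot with 4 identical firms: the symmetric best-response condition is 119 − 20q = 109. Each firm produces q = 0.5, total output Q = 2, price P = 111.
DWL is the triangle between Q = 2 and Q = 2.5: ½·(2.5 − 2)·(111 − 109) = 0.5.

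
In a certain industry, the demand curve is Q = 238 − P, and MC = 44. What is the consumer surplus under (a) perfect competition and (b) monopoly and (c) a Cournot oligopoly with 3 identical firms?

Competition: CS = 18818; Monopoly: CS = 4704.5; Cournot: CS = 10585.125

Inverting demand: P = 238 − Q.
Competitive firms price at marginal cost: P = 44, giving Q = 194.
CS = ½·(238 − 44)·194 = 18818.
The monopolist equates marginal revenue to marginal cost: 238 − 2Q = 44, so Q = 97. From demand, P = 141.
CS = ½·(238 − 141)·97 = 4704.5.
Cournot with 3 identical firms: the symmetric best-response condition is 238 − 4q = 44. Each firm produces q = 48.5, total output Q = 145.5, price P = 92.5.
CS = ½·(238 − 92.5)·145.5 = 10585.125.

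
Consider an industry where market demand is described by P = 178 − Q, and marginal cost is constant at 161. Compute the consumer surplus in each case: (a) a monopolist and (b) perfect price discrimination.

The monopolist equates marginal revenue to marginal cost: 178 − 2Q = 161, so Q = 8.5. From demand, P = 169.5.
CS = ½·(178 − 169.5)·8.5 = 36.125.
A perfectly discriminating monopolist sells every unit with P(Q) ≥ MC(Q), so output equals the competitive quantity Q = 17. Each buyer pays their reservation price, so CS = 0 and the firm captures all surplus.
CS = 0.

Monopoly: CS = 36.125; Perfect PD: CS = 0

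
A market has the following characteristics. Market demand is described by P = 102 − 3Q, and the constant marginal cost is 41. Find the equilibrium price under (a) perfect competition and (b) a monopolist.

Competition: P = 41; Monopoly: P = 71.5

Competitive firms price at marginal cost: P = 41, giving Q = 61/3.
The monopolist equates marginal revenue to marginal cost: 102 − 6Q = 41, so Q = 61/6. From demand, P = 71.5.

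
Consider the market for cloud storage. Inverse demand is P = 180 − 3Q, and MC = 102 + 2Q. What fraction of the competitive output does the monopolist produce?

The monopolist equates marginal revenue to marginal cost: 180 − 6Q = 102 + 2Q, so Q = 9.75. From demand, P = 150.75.
Under competition P = MC: 180 − 3Q = 102 + 2Q ⇒ Q = 15.6, P = 133.2.
Ratio Q_m/Q_c = 9.75/15.6 = 0.625.

Q_m/Q_c = 0.625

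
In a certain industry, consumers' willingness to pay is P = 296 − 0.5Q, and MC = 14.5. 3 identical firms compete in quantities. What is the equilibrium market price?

P = 84.875

With 3 symmetric Cournot firms, each firm's FOC gives 296 − 2q = 14.5, so q = 140.75, Q = 3·140.75 = 422.25, and P = 84.875.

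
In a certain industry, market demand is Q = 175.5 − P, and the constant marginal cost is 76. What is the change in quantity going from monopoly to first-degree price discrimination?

Inverting demand: P = 175.5 − Q.
The monopolist equates marginal revenue to marginal cost: 175.5 − 2Q = 76, so Q = 49.75. From demand, P = 125.75.
A perfectly discriminating monopolist sells every unit with P(Q) ≥ MC(Q), so output equals the competitive quantity Q = 99.5. Each buyer pays their reservation price, so CS = 0 and the firm captures all surplus.
Change in quantity: 99.5 − 49.75 = 49.75.

Q rises by 49.75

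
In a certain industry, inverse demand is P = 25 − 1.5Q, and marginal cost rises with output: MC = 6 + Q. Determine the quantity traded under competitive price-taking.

Q = 7.6

Under competition P = MC: 25 − 1.5Q = 6 + Q ⇒ Q = 7.6, P = 13.6.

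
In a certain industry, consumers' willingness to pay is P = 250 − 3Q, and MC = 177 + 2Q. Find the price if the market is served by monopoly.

P = 222.625

A monopolist chooses Q where MR = MC. MR = 250 − 6Q; setting this equal to 177 + 2Q gives Q = 9.125 and P = 222.625.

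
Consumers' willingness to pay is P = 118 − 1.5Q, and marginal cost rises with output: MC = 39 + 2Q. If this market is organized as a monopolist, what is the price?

A monopolist chooses Q where MR = MC. MR = 118 − 3Q; setting this equal to 39 + 2Q gives Q = 15.8 and P = 94.3.

P = 94.3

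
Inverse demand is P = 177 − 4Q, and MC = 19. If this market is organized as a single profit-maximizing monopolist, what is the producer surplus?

A monopolist chooses Q where MR = MC. MR = 177 − 8Q; setting this equal to 19 gives Q = 19.75 and P = 98.
PS = (98 − 19)·19.75 = 1560.25.

PS = 1560.25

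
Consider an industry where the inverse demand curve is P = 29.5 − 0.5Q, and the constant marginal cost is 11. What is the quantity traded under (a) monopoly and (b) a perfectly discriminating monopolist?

Monopoly: Q = 18.5; Perfect PD: Q = 37

A monopolist chooses Q where MR = MC. MR = 29.5 − Q; setting this equal to 11 gives Q = 18.5 and P = 20.25.
With perfect price discrimination, output is the efficient level Q = 37 (where demand meets MC), but every buyer pays their willingness to pay: CS = 0 and PS = total surplus.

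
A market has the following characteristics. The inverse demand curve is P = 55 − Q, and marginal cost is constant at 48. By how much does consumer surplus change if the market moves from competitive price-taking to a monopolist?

CS falls by 18.375

Perfect competition: P = MC = 48, so 55 − Q = 48 and Q = 7.
CS = ½·(55 − 48)·7 = 24.5.
Monopoly sets MR = MC: 55 − 2Q = 48 ⇒ Q = 3.5, P = 55 − 3.5 = 51.5.
CS = ½·(55 − 51.5)·3.5 = 6.125.
Change in consumer surplus: 6.125 − 24.5 = −18.375.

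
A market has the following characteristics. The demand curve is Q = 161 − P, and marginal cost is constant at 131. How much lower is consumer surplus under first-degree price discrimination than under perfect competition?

Consumer surplus falls by 450

Inverting demand: P = 161 − Q.
Perfect competition: P = MC = 131, so 161 − Q = 131 and Q = 30.
CS = ½·(161 − 131)·30 = 450.
Under first-degree price discrimination the firm charges each unit its demand price and produces up to where P = MC, i.e. Q = 30. Consumer surplus is zero; producer surplus equals total surplus.
CS = 0.
Change in consumer surplus: 0 − 450 = −450.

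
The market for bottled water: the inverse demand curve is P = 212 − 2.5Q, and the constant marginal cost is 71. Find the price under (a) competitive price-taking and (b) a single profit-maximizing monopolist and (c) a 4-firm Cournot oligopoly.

Competitive firms price at marginal cost: P = 71, giving Q = 56.4.
The monopolist equates marginal revenue to marginal cost: 212 − 5Q = 71, so Q = 28.2. From demand, P = 141.5.
Cournot with 4 identical firms: the symmetric best-response condition is 212 − 12.5q = 71. Each firm produces q = 11.28, total output Q = 45.12, price P = 99.2.

Competition: P = 71; Monopoly: P = 141.5; Cournot: P = 99.2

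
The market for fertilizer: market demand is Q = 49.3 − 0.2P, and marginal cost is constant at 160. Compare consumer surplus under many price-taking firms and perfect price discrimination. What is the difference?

Inverting demand: P = 246.5 − 5Q.
Competitive firms price at marginal cost: P = 160, giving Q = 17.3.
CS = ½·(246.5 − 160)·17.3 = 748.225.
With perfect price discrimination, output is the efficient level Q = 17.3 (where demand meets MC), but every buyer pays their willingness to pay: CS = 0 and PS = total surplus.
CS = 0.
Change in consumer surplus: 0 − 748.225 = −748.225.

Consumer surplus falls by 748.225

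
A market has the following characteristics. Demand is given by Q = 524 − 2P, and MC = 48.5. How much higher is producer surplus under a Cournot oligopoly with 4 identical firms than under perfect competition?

PS rises by 14586.32

Inverting demand: P = 262 − 0.5Q.
Perfect competition: P = MC = 48.5, so 262 − 0.5Q = 48.5 and Q = 427.
PS = (48.5 − 48.5)·427 = 0.
In a 4-firm Cournot equilibrium, symmetry and the first-order condition give q = (262 − 48.5)/(2.5) = 85.4. So Q = 341.6 and P = 91.2.
PS = (91.2 − 48.5)·341.6 = 14586.32.
Change in producer surplus: 14586.32 − 0 = 14586.32.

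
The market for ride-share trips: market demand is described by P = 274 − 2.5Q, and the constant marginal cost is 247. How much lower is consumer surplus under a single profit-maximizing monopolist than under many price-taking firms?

Consumer surplus falls by 109.35

Under competition P = MC = 247, so Q = (274 − 247)/2.5 = 10.8.
CS = ½·(274 − 247)·10.8 = 145.8.
The monopolist equates marginal revenue to marginal cost: 274 − 5Q = 247, so Q = 5.4. From demand, P = 260.5.
CS = ½·(274 − 260.5)·5.4 = 36.45.
Change in consumer surplus: 36.45 − 145.8 = −109.35.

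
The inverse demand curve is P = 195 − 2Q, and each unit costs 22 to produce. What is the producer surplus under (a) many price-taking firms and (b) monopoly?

Competition: PS = 0; Monopoly: PS = 3741.125

Perfect competition: P = MC = 22, so 195 − 2Q = 22 and Q = 86.5.
PS = (22 − 22)·86.5 = 0.
A monopolist chooses Q where MR = MC. MR = 195 − 4Q; setting this equal to 22 gives Q = 43.25 and P = 108.5.
PS = (108.5 − 22)·43.25 = 3741.125.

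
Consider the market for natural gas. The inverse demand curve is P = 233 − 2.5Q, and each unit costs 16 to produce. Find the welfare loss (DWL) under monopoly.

Competitive firms price at marginal cost: P = 16, giving Q = 86.8.
Monopoly sets MR = MC: 233 − 5Q = 16 ⇒ Q = 43.4, P = 233 − 2.5·43.4 = 124.5.
DWL is the triangle between Q = 43.4 and Q = 86.8: ½·(86.8 − 43.4)·(124.5 − 16) = 2354.45.

DWL = 2354.45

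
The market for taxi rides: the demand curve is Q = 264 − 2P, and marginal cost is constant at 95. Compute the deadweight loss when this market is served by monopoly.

DWL = 342.25

Inverting demand: P = 132 − 0.5Q.
Under competition P = MC = 95, so Q = (132 − 95)/0.5 = 74.
The monopolist equates marginal revenue to marginal cost: 132 − Q = 95, so Q = 37. From demand, P = 113.5.
DWL is the triangle between Q = 37 and Q = 74: ½·(74 − 37)·(113.5 − 95) = 342.25.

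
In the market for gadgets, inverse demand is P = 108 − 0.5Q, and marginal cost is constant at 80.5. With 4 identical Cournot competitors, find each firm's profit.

π_i = 60.5

In a 4-firm Cournot equilibrium, symmetry and the first-order condition give q = (108 − 80.5)/(2.5) = 11. So Q = 44 and P = 86.
Each firm's profit = (86 − 80.5)·11 = 60.5.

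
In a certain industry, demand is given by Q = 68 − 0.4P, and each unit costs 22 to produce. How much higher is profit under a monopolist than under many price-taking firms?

Profit rises by 2190.4

Inverting demand: P = 170 − 2.5Q.
Competitive firms price at marginal cost: P = 22, giving Q = 59.2.
Profit = (22 − 22)·59.2 = 0.
A monopolist chooses Q where MR = MC. MR = 170 − 5Q; setting this equal to 22 gives Q = 29.6 and P = 96.
Profit = (96 − 22)·29.6 = 2190.4.
Change in profit: 2190.4 − 0 = 2190.4.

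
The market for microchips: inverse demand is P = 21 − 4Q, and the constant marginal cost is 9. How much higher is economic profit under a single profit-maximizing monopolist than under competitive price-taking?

Under competition P = MC = 9, so Q = (21 − 9)/4 = 3.
Profit = (9 − 9)·3 = 0.
The monopolist equates marginal revenue to marginal cost: 21 − 8Q = 9, so Q = 1.5. From demand, P = 15.
Profit = (15 − 9)·1.5 = 9.
Change in economic profit: 9 − 0 = 9.

π rises by 9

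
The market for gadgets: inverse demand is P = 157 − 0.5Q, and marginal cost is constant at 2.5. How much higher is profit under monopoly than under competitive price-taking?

Profit rises by 11935.125

Under competition P = MC = 2.5, so Q = (157 − 2.5)/0.5 = 309.
Profit = (2.5 − 2.5)·309 = 0.
The monopolist equates marginal revenue to marginal cost: 157 − Q = 2.5, so Q = 154.5. From demand, P = 79.75.
Profit = (79.75 − 2.5)·154.5 = 11935.125.
Change in profit: 11935.125 − 0 = 11935.125.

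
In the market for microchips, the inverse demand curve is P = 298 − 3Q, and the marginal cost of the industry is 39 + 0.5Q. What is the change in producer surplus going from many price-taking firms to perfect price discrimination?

PS rises by 8214

Competitive equilibrium sets price equal to marginal cost: 298 − 3Q = 39 + 0.5Q, so Q = 74 and P = 76.
PS = P·Q − VC(Q) = 76·74 − (39·74 + ½·0.5·74²) = 1369.
Under first-degree price discrimination the firm charges each unit its demand price and produces up to where P = MC, i.e. Q = 74. Consumer surplus is zero; producer surplus equals total surplus.
PS = ½·(298 − 39)·74 = 9583.
Change in producer surplus: 9583 − 1369 = 8214.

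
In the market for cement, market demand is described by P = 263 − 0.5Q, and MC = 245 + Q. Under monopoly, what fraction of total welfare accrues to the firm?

A monopolist chooses Q where MR = MC. MR = 263 − Q; setting this equal to 245 + Q gives Q = 9 and P = 258.5.
CS = ½·(263 − 258.5)·9 = 20.25.
PS = P·Q − VC(Q) = 258.5·9 − (245·9 + ½·1·9²) = 81.
Share captured = PS/TS = 81/101.25 = 0.8.

PS/TS = 0.8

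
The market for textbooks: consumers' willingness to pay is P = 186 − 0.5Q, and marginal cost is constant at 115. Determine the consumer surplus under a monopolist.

Monopoly sets MR = MC: 186 − Q = 115 ⇒ Q = 71, P = 186 − 0.5·71 = 150.5.
CS = ½·(186 − 150.5)·71 = 1260.25.

CS = 1260.25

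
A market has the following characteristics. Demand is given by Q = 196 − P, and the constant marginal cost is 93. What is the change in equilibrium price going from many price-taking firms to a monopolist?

Equilibrium price rises by 51.5

Inverting demand: P = 196 − Q.
Perfect competition: P = MC = 93, so 196 − Q = 93 and Q = 103.
The monopolist equates marginal revenue to marginal cost: 196 − 2Q = 93, so Q = 51.5. From demand, P = 144.5.
Change in equilibrium price: 144.5 − 93 = 51.5.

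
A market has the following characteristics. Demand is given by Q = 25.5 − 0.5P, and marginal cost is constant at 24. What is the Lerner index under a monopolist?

Lerner index = 0.36

Inverting demand: P = 51 − 2Q.
Monopoly sets MR = MC: 51 − 4Q = 24 ⇒ Q = 6.75, P = 51 − 2·6.75 = 37.5.
Lerner index = (P − MC)/P = (37.5 − 24)/37.5 = 0.36.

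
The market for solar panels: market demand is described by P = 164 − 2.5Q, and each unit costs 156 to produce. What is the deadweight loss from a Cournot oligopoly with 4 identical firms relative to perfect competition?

DWL = 0.512

Perfect competition: P = MC = 156, so 164 − 2.5Q = 156 and Q = 3.2.
In a 4-firm Cournot equilibrium, symmetry and the first-order condition give q = (164 − 156)/(12.5) = 0.64. So Q = 2.56 and P = 157.6.
DWL is the triangle between Q = 2.56 and Q = 3.2: ½·(3.2 − 2.56)·(157.6 − 156) = 0.512.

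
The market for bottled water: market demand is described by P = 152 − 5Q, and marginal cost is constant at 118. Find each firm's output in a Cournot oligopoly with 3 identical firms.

q_i = 1.7

With 3 symmetric Cournot firms, each firm's FOC gives 152 − 20q = 118, so q = 1.7, Q = 3·1.7 = 5.1, and P = 126.5.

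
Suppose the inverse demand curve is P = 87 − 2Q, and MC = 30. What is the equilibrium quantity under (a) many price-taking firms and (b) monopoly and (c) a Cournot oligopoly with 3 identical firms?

Competition: Q = 28.5; Monopoly: Q = 14.25; Cournot: Q = 21.375

Perfect competition: P = MC = 30, so 87 − 2Q = 30 and Q = 28.5.
Monopoly sets MR = MC: 87 − 4Q = 30 ⇒ Q = 14.25, P = 87 − 2·14.25 = 58.5.
Cournot with 3 identical firms: the symmetric best-response condition is 87 − 8q = 30. Each firm produces q = 7.125, total output Q = 21.375, price P = 44.25.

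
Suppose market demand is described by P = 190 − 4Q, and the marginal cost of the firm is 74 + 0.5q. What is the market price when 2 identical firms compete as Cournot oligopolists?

P = 115.76

Cournot with 2 identical firms: the symmetric best-response condition is 190 − 12q = 74 + 0.5q. Each firm produces q = 9.28, total output Q = 18.56, price P = 115.76.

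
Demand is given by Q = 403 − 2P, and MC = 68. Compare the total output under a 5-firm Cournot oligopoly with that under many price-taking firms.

Inverting demand: P = 201.5 − 0.5Q.
In a 5-firm Cournot equilibrium, symmetry and the first-order condition give q = (201.5 − 68)/(3) = 44.5. So Q = 222.5 and P = 90.25.
Perfect competition: P = MC = 68, so 201.5 − 0.5Q = 68 and Q = 267.

Cournot: Q = 222.5; Competition: Q = 267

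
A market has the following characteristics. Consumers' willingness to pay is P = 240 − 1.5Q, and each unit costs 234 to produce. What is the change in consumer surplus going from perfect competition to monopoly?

CS falls by 9

Perfect competition: P = MC = 234, so 240 − 1.5Q = 234 and Q = 4.
CS = ½·(240 − 234)·4 = 12.
A monopolist chooses Q where MR = MC. MR = 240 − 3Q; setting this equal to 234 gives Q = 2 and P = 237.
CS = ½·(240 − 237)·2 = 3.
Change in consumer surplus: 3 − 12 = −9.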